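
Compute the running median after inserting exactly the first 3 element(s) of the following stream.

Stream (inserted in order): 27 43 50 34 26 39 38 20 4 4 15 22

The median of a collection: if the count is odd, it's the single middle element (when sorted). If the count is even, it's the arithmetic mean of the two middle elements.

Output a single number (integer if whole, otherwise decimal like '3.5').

Step 1: insert 27 -> lo=[27] (size 1, max 27) hi=[] (size 0) -> median=27
Step 2: insert 43 -> lo=[27] (size 1, max 27) hi=[43] (size 1, min 43) -> median=35
Step 3: insert 50 -> lo=[27, 43] (size 2, max 43) hi=[50] (size 1, min 50) -> median=43

Answer: 43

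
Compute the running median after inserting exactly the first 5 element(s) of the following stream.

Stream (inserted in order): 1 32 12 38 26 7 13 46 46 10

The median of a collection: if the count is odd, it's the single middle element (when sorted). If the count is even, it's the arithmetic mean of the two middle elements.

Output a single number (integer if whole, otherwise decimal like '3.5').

Step 1: insert 1 -> lo=[1] (size 1, max 1) hi=[] (size 0) -> median=1
Step 2: insert 32 -> lo=[1] (size 1, max 1) hi=[32] (size 1, min 32) -> median=16.5
Step 3: insert 12 -> lo=[1, 12] (size 2, max 12) hi=[32] (size 1, min 32) -> median=12
Step 4: insert 38 -> lo=[1, 12] (size 2, max 12) hi=[32, 38] (size 2, min 32) -> median=22
Step 5: insert 26 -> lo=[1, 12, 26] (size 3, max 26) hi=[32, 38] (size 2, min 32) -> median=26

Answer: 26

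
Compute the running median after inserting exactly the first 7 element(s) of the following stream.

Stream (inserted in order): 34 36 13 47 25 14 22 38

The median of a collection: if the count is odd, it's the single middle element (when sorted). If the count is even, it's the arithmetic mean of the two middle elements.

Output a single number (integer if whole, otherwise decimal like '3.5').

Answer: 25

Derivation:
Step 1: insert 34 -> lo=[34] (size 1, max 34) hi=[] (size 0) -> median=34
Step 2: insert 36 -> lo=[34] (size 1, max 34) hi=[36] (size 1, min 36) -> median=35
Step 3: insert 13 -> lo=[13, 34] (size 2, max 34) hi=[36] (size 1, min 36) -> median=34
Step 4: insert 47 -> lo=[13, 34] (size 2, max 34) hi=[36, 47] (size 2, min 36) -> median=35
Step 5: insert 25 -> lo=[13, 25, 34] (size 3, max 34) hi=[36, 47] (size 2, min 36) -> median=34
Step 6: insert 14 -> lo=[13, 14, 25] (size 3, max 25) hi=[34, 36, 47] (size 3, min 34) -> median=29.5
Step 7: insert 22 -> lo=[13, 14, 22, 25] (size 4, max 25) hi=[34, 36, 47] (size 3, min 34) -> median=25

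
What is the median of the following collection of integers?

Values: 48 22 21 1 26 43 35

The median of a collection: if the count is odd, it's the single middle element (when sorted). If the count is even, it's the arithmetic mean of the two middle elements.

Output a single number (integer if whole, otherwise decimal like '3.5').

Answer: 26

Derivation:
Step 1: insert 48 -> lo=[48] (size 1, max 48) hi=[] (size 0) -> median=48
Step 2: insert 22 -> lo=[22] (size 1, max 22) hi=[48] (size 1, min 48) -> median=35
Step 3: insert 21 -> lo=[21, 22] (size 2, max 22) hi=[48] (size 1, min 48) -> median=22
Step 4: insert 1 -> lo=[1, 21] (size 2, max 21) hi=[22, 48] (size 2, min 22) -> median=21.5
Step 5: insert 26 -> lo=[1, 21, 22] (size 3, max 22) hi=[26, 48] (size 2, min 26) -> median=22
Step 6: insert 43 -> lo=[1, 21, 22] (size 3, max 22) hi=[26, 43, 48] (size 3, min 26) -> median=24
Step 7: insert 35 -> lo=[1, 21, 22, 26] (size 4, max 26) hi=[35, 43, 48] (size 3, min 35) -> median=26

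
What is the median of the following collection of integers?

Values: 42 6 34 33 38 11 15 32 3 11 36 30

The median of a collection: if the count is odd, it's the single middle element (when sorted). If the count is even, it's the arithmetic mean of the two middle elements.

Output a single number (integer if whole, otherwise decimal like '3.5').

Step 1: insert 42 -> lo=[42] (size 1, max 42) hi=[] (size 0) -> median=42
Step 2: insert 6 -> lo=[6] (size 1, max 6) hi=[42] (size 1, min 42) -> median=24
Step 3: insert 34 -> lo=[6, 34] (size 2, max 34) hi=[42] (size 1, min 42) -> median=34
Step 4: insert 33 -> lo=[6, 33] (size 2, max 33) hi=[34, 42] (size 2, min 34) -> median=33.5
Step 5: insert 38 -> lo=[6, 33, 34] (size 3, max 34) hi=[38, 42] (size 2, min 38) -> median=34
Step 6: insert 11 -> lo=[6, 11, 33] (size 3, max 33) hi=[34, 38, 42] (size 3, min 34) -> median=33.5
Step 7: insert 15 -> lo=[6, 11, 15, 33] (size 4, max 33) hi=[34, 38, 42] (size 3, min 34) -> median=33
Step 8: insert 32 -> lo=[6, 11, 15, 32] (size 4, max 32) hi=[33, 34, 38, 42] (size 4, min 33) -> median=32.5
Step 9: insert 3 -> lo=[3, 6, 11, 15, 32] (size 5, max 32) hi=[33, 34, 38, 42] (size 4, min 33) -> median=32
Step 10: insert 11 -> lo=[3, 6, 11, 11, 15] (size 5, max 15) hi=[32, 33, 34, 38, 42] (size 5, min 32) -> median=23.5
Step 11: insert 36 -> lo=[3, 6, 11, 11, 15, 32] (size 6, max 32) hi=[33, 34, 36, 38, 42] (size 5, min 33) -> median=32
Step 12: insert 30 -> lo=[3, 6, 11, 11, 15, 30] (size 6, max 30) hi=[32, 33, 34, 36, 38, 42] (size 6, min 32) -> median=31

Answer: 31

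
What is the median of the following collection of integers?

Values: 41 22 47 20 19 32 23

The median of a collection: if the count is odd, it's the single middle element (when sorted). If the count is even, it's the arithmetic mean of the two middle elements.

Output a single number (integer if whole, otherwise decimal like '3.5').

Answer: 23

Derivation:
Step 1: insert 41 -> lo=[41] (size 1, max 41) hi=[] (size 0) -> median=41
Step 2: insert 22 -> lo=[22] (size 1, max 22) hi=[41] (size 1, min 41) -> median=31.5
Step 3: insert 47 -> lo=[22, 41] (size 2, max 41) hi=[47] (size 1, min 47) -> median=41
Step 4: insert 20 -> lo=[20, 22] (size 2, max 22) hi=[41, 47] (size 2, min 41) -> median=31.5
Step 5: insert 19 -> lo=[19, 20, 22] (size 3, max 22) hi=[41, 47] (size 2, min 41) -> median=22
Step 6: insert 32 -> lo=[19, 20, 22] (size 3, max 22) hi=[32, 41, 47] (size 3, min 32) -> median=27
Step 7: insert 23 -> lo=[19, 20, 22, 23] (size 4, max 23) hi=[32, 41, 47] (size 3, min 32) -> median=23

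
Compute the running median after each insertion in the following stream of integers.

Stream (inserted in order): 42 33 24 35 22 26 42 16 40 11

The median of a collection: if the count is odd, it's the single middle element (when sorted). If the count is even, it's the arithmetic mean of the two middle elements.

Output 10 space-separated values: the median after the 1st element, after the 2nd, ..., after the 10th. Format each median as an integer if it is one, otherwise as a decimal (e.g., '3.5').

Step 1: insert 42 -> lo=[42] (size 1, max 42) hi=[] (size 0) -> median=42
Step 2: insert 33 -> lo=[33] (size 1, max 33) hi=[42] (size 1, min 42) -> median=37.5
Step 3: insert 24 -> lo=[24, 33] (size 2, max 33) hi=[42] (size 1, min 42) -> median=33
Step 4: insert 35 -> lo=[24, 33] (size 2, max 33) hi=[35, 42] (size 2, min 35) -> median=34
Step 5: insert 22 -> lo=[22, 24, 33] (size 3, max 33) hi=[35, 42] (size 2, min 35) -> median=33
Step 6: insert 26 -> lo=[22, 24, 26] (size 3, max 26) hi=[33, 35, 42] (size 3, min 33) -> median=29.5
Step 7: insert 42 -> lo=[22, 24, 26, 33] (size 4, max 33) hi=[35, 42, 42] (size 3, min 35) -> median=33
Step 8: insert 16 -> lo=[16, 22, 24, 26] (size 4, max 26) hi=[33, 35, 42, 42] (size 4, min 33) -> median=29.5
Step 9: insert 40 -> lo=[16, 22, 24, 26, 33] (size 5, max 33) hi=[35, 40, 42, 42] (size 4, min 35) -> median=33
Step 10: insert 11 -> lo=[11, 16, 22, 24, 26] (size 5, max 26) hi=[33, 35, 40, 42, 42] (size 5, min 33) -> median=29.5

Answer: 42 37.5 33 34 33 29.5 33 29.5 33 29.5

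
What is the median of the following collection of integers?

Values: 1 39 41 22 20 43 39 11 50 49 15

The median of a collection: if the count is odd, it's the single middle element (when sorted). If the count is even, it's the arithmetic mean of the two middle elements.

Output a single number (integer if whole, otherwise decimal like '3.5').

Answer: 39

Derivation:
Step 1: insert 1 -> lo=[1] (size 1, max 1) hi=[] (size 0) -> median=1
Step 2: insert 39 -> lo=[1] (size 1, max 1) hi=[39] (size 1, min 39) -> median=20
Step 3: insert 41 -> lo=[1, 39] (size 2, max 39) hi=[41] (size 1, min 41) -> median=39
Step 4: insert 22 -> lo=[1, 22] (size 2, max 22) hi=[39, 41] (size 2, min 39) -> median=30.5
Step 5: insert 20 -> lo=[1, 20, 22] (size 3, max 22) hi=[39, 41] (size 2, min 39) -> median=22
Step 6: insert 43 -> lo=[1, 20, 22] (size 3, max 22) hi=[39, 41, 43] (size 3, min 39) -> median=30.5
Step 7: insert 39 -> lo=[1, 20, 22, 39] (size 4, max 39) hi=[39, 41, 43] (size 3, min 39) -> median=39
Step 8: insert 11 -> lo=[1, 11, 20, 22] (size 4, max 22) hi=[39, 39, 41, 43] (size 4, min 39) -> median=30.5
Step 9: insert 50 -> lo=[1, 11, 20, 22, 39] (size 5, max 39) hi=[39, 41, 43, 50] (size 4, min 39) -> median=39
Step 10: insert 49 -> lo=[1, 11, 20, 22, 39] (size 5, max 39) hi=[39, 41, 43, 49, 50] (size 5, min 39) -> median=39
Step 11: insert 15 -> lo=[1, 11, 15, 20, 22, 39] (size 6, max 39) hi=[39, 41, 43, 49, 50] (size 5, min 39) -> median=39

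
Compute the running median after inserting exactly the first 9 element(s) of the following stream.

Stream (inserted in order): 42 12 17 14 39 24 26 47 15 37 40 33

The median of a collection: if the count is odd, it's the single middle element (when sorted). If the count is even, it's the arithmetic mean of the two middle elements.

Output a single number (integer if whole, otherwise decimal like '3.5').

Answer: 24

Derivation:
Step 1: insert 42 -> lo=[42] (size 1, max 42) hi=[] (size 0) -> median=42
Step 2: insert 12 -> lo=[12] (size 1, max 12) hi=[42] (size 1, min 42) -> median=27
Step 3: insert 17 -> lo=[12, 17] (size 2, max 17) hi=[42] (size 1, min 42) -> median=17
Step 4: insert 14 -> lo=[12, 14] (size 2, max 14) hi=[17, 42] (size 2, min 17) -> median=15.5
Step 5: insert 39 -> lo=[12, 14, 17] (size 3, max 17) hi=[39, 42] (size 2, min 39) -> median=17
Step 6: insert 24 -> lo=[12, 14, 17] (size 3, max 17) hi=[24, 39, 42] (size 3, min 24) -> median=20.5
Step 7: insert 26 -> lo=[12, 14, 17, 24] (size 4, max 24) hi=[26, 39, 42] (size 3, min 26) -> median=24
Step 8: insert 47 -> lo=[12, 14, 17, 24] (size 4, max 24) hi=[26, 39, 42, 47] (size 4, min 26) -> median=25
Step 9: insert 15 -> lo=[12, 14, 15, 17, 24] (size 5, max 24) hi=[26, 39, 42, 47] (size 4, min 26) -> median=24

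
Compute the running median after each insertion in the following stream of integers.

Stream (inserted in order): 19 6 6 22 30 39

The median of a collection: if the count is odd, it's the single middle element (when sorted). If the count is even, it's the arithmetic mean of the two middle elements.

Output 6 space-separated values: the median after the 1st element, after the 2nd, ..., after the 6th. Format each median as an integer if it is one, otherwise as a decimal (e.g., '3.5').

Answer: 19 12.5 6 12.5 19 20.5

Derivation:
Step 1: insert 19 -> lo=[19] (size 1, max 19) hi=[] (size 0) -> median=19
Step 2: insert 6 -> lo=[6] (size 1, max 6) hi=[19] (size 1, min 19) -> median=12.5
Step 3: insert 6 -> lo=[6, 6] (size 2, max 6) hi=[19] (size 1, min 19) -> median=6
Step 4: insert 22 -> lo=[6, 6] (size 2, max 6) hi=[19, 22] (size 2, min 19) -> median=12.5
Step 5: insert 30 -> lo=[6, 6, 19] (size 3, max 19) hi=[22, 30] (size 2, min 22) -> median=19
Step 6: insert 39 -> lo=[6, 6, 19] (size 3, max 19) hi=[22, 30, 39] (size 3, min 22) -> median=20.5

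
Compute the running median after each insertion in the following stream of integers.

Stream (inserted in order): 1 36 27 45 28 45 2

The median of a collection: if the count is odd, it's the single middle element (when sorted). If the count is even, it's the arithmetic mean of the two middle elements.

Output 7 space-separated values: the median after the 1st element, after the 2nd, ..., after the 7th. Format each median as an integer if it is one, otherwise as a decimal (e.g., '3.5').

Step 1: insert 1 -> lo=[1] (size 1, max 1) hi=[] (size 0) -> median=1
Step 2: insert 36 -> lo=[1] (size 1, max 1) hi=[36] (size 1, min 36) -> median=18.5
Step 3: insert 27 -> lo=[1, 27] (size 2, max 27) hi=[36] (size 1, min 36) -> median=27
Step 4: insert 45 -> lo=[1, 27] (size 2, max 27) hi=[36, 45] (size 2, min 36) -> median=31.5
Step 5: insert 28 -> lo=[1, 27, 28] (size 3, max 28) hi=[36, 45] (size 2, min 36) -> median=28
Step 6: insert 45 -> lo=[1, 27, 28] (size 3, max 28) hi=[36, 45, 45] (size 3, min 36) -> median=32
Step 7: insert 2 -> lo=[1, 2, 27, 28] (size 4, max 28) hi=[36, 45, 45] (size 3, min 36) -> median=28

Answer: 1 18.5 27 31.5 28 32 28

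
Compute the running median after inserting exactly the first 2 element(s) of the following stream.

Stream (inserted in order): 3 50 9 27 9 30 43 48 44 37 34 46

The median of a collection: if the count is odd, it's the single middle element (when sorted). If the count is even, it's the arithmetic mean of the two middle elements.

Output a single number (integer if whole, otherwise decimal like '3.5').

Step 1: insert 3 -> lo=[3] (size 1, max 3) hi=[] (size 0) -> median=3
Step 2: insert 50 -> lo=[3] (size 1, max 3) hi=[50] (size 1, min 50) -> median=26.5

Answer: 26.5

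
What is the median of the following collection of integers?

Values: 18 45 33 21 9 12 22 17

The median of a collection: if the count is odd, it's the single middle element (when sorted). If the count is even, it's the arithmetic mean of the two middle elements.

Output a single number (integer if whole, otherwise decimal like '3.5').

Step 1: insert 18 -> lo=[18] (size 1, max 18) hi=[] (size 0) -> median=18
Step 2: insert 45 -> lo=[18] (size 1, max 18) hi=[45] (size 1, min 45) -> median=31.5
Step 3: insert 33 -> lo=[18, 33] (size 2, max 33) hi=[45] (size 1, min 45) -> median=33
Step 4: insert 21 -> lo=[18, 21] (size 2, max 21) hi=[33, 45] (size 2, min 33) -> median=27
Step 5: insert 9 -> lo=[9, 18, 21] (size 3, max 21) hi=[33, 45] (size 2, min 33) -> median=21
Step 6: insert 12 -> lo=[9, 12, 18] (size 3, max 18) hi=[21, 33, 45] (size 3, min 21) -> median=19.5
Step 7: insert 22 -> lo=[9, 12, 18, 21] (size 4, max 21) hi=[22, 33, 45] (size 3, min 22) -> median=21
Step 8: insert 17 -> lo=[9, 12, 17, 18] (size 4, max 18) hi=[21, 22, 33, 45] (size 4, min 21) -> median=19.5

Answer: 19.5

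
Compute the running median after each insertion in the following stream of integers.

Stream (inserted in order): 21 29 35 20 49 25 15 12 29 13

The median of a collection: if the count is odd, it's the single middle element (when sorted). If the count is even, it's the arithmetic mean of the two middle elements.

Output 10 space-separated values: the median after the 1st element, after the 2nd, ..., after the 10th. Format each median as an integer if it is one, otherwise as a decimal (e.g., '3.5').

Step 1: insert 21 -> lo=[21] (size 1, max 21) hi=[] (size 0) -> median=21
Step 2: insert 29 -> lo=[21] (size 1, max 21) hi=[29] (size 1, min 29) -> median=25
Step 3: insert 35 -> lo=[21, 29] (size 2, max 29) hi=[35] (size 1, min 35) -> median=29
Step 4: insert 20 -> lo=[20, 21] (size 2, max 21) hi=[29, 35] (size 2, min 29) -> median=25
Step 5: insert 49 -> lo=[20, 21, 29] (size 3, max 29) hi=[35, 49] (size 2, min 35) -> median=29
Step 6: insert 25 -> lo=[20, 21, 25] (size 3, max 25) hi=[29, 35, 49] (size 3, min 29) -> median=27
Step 7: insert 15 -> lo=[15, 20, 21, 25] (size 4, max 25) hi=[29, 35, 49] (size 3, min 29) -> median=25
Step 8: insert 12 -> lo=[12, 15, 20, 21] (size 4, max 21) hi=[25, 29, 35, 49] (size 4, min 25) -> median=23
Step 9: insert 29 -> lo=[12, 15, 20, 21, 25] (size 5, max 25) hi=[29, 29, 35, 49] (size 4, min 29) -> median=25
Step 10: insert 13 -> lo=[12, 13, 15, 20, 21] (size 5, max 21) hi=[25, 29, 29, 35, 49] (size 5, min 25) -> median=23

Answer: 21 25 29 25 29 27 25 23 25 23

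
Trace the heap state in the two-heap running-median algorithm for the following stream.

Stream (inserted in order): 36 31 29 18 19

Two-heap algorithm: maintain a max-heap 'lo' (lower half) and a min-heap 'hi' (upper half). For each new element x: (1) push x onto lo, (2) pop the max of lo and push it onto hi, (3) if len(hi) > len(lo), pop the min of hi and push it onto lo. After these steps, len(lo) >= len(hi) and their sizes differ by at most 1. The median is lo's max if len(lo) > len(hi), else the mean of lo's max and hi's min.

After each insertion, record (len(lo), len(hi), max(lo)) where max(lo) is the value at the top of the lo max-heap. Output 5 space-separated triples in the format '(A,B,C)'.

Answer: (1,0,36) (1,1,31) (2,1,31) (2,2,29) (3,2,29)

Derivation:
Step 1: insert 36 -> lo=[36] hi=[] -> (len(lo)=1, len(hi)=0, max(lo)=36)
Step 2: insert 31 -> lo=[31] hi=[36] -> (len(lo)=1, len(hi)=1, max(lo)=31)
Step 3: insert 29 -> lo=[29, 31] hi=[36] -> (len(lo)=2, len(hi)=1, max(lo)=31)
Step 4: insert 18 -> lo=[18, 29] hi=[31, 36] -> (len(lo)=2, len(hi)=2, max(lo)=29)
Step 5: insert 19 -> lo=[18, 19, 29] hi=[31, 36] -> (len(lo)=3, len(hi)=2, max(lo)=29)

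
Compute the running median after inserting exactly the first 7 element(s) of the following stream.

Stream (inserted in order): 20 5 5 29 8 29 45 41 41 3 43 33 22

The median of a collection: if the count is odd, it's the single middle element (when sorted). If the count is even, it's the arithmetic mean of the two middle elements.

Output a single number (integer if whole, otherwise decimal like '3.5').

Answer: 20

Derivation:
Step 1: insert 20 -> lo=[20] (size 1, max 20) hi=[] (size 0) -> median=20
Step 2: insert 5 -> lo=[5] (size 1, max 5) hi=[20] (size 1, min 20) -> median=12.5
Step 3: insert 5 -> lo=[5, 5] (size 2, max 5) hi=[20] (size 1, min 20) -> median=5
Step 4: insert 29 -> lo=[5, 5] (size 2, max 5) hi=[20, 29] (size 2, min 20) -> median=12.5
Step 5: insert 8 -> lo=[5, 5, 8] (size 3, max 8) hi=[20, 29] (size 2, min 20) -> median=8
Step 6: insert 29 -> lo=[5, 5, 8] (size 3, max 8) hi=[20, 29, 29] (size 3, min 20) -> median=14
Step 7: insert 45 -> lo=[5, 5, 8, 20] (size 4, max 20) hi=[29, 29, 45] (size 3, min 29) -> median=20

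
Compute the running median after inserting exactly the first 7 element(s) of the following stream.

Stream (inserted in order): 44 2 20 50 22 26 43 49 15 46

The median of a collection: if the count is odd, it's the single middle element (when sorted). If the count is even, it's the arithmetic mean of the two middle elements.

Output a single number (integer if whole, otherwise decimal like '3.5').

Answer: 26

Derivation:
Step 1: insert 44 -> lo=[44] (size 1, max 44) hi=[] (size 0) -> median=44
Step 2: insert 2 -> lo=[2] (size 1, max 2) hi=[44] (size 1, min 44) -> median=23
Step 3: insert 20 -> lo=[2, 20] (size 2, max 20) hi=[44] (size 1, min 44) -> median=20
Step 4: insert 50 -> lo=[2, 20] (size 2, max 20) hi=[44, 50] (size 2, min 44) -> median=32
Step 5: insert 22 -> lo=[2, 20, 22] (size 3, max 22) hi=[44, 50] (size 2, min 44) -> median=22
Step 6: insert 26 -> lo=[2, 20, 22] (size 3, max 22) hi=[26, 44, 50] (size 3, min 26) -> median=24
Step 7: insert 43 -> lo=[2, 20, 22, 26] (size 4, max 26) hi=[43, 44, 50] (size 3, min 43) -> median=26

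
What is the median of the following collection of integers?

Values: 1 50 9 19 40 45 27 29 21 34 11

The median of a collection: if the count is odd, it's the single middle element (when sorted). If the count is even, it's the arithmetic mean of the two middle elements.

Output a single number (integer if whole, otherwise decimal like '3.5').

Answer: 27

Derivation:
Step 1: insert 1 -> lo=[1] (size 1, max 1) hi=[] (size 0) -> median=1
Step 2: insert 50 -> lo=[1] (size 1, max 1) hi=[50] (size 1, min 50) -> median=25.5
Step 3: insert 9 -> lo=[1, 9] (size 2, max 9) hi=[50] (size 1, min 50) -> median=9
Step 4: insert 19 -> lo=[1, 9] (size 2, max 9) hi=[19, 50] (size 2, min 19) -> median=14
Step 5: insert 40 -> lo=[1, 9, 19] (size 3, max 19) hi=[40, 50] (size 2, min 40) -> median=19
Step 6: insert 45 -> lo=[1, 9, 19] (size 3, max 19) hi=[40, 45, 50] (size 3, min 40) -> median=29.5
Step 7: insert 27 -> lo=[1, 9, 19, 27] (size 4, max 27) hi=[40, 45, 50] (size 3, min 40) -> median=27
Step 8: insert 29 -> lo=[1, 9, 19, 27] (size 4, max 27) hi=[29, 40, 45, 50] (size 4, min 29) -> median=28
Step 9: insert 21 -> lo=[1, 9, 19, 21, 27] (size 5, max 27) hi=[29, 40, 45, 50] (size 4, min 29) -> median=27
Step 10: insert 34 -> lo=[1, 9, 19, 21, 27] (size 5, max 27) hi=[29, 34, 40, 45, 50] (size 5, min 29) -> median=28
Step 11: insert 11 -> lo=[1, 9, 11, 19, 21, 27] (size 6, max 27) hi=[29, 34, 40, 45, 50] (size 5, min 29) -> median=27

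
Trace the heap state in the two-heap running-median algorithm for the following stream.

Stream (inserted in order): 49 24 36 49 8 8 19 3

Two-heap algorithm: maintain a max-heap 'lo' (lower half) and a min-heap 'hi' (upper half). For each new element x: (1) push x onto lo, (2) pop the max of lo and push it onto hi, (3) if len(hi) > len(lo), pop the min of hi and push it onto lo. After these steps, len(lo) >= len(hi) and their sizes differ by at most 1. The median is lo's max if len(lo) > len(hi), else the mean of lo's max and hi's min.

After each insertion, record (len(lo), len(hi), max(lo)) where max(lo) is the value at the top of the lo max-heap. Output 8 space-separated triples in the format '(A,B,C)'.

Step 1: insert 49 -> lo=[49] hi=[] -> (len(lo)=1, len(hi)=0, max(lo)=49)
Step 2: insert 24 -> lo=[24] hi=[49] -> (len(lo)=1, len(hi)=1, max(lo)=24)
Step 3: insert 36 -> lo=[24, 36] hi=[49] -> (len(lo)=2, len(hi)=1, max(lo)=36)
Step 4: insert 49 -> lo=[24, 36] hi=[49, 49] -> (len(lo)=2, len(hi)=2, max(lo)=36)
Step 5: insert 8 -> lo=[8, 24, 36] hi=[49, 49] -> (len(lo)=3, len(hi)=2, max(lo)=36)
Step 6: insert 8 -> lo=[8, 8, 24] hi=[36, 49, 49] -> (len(lo)=3, len(hi)=3, max(lo)=24)
Step 7: insert 19 -> lo=[8, 8, 19, 24] hi=[36, 49, 49] -> (len(lo)=4, len(hi)=3, max(lo)=24)
Step 8: insert 3 -> lo=[3, 8, 8, 19] hi=[24, 36, 49, 49] -> (len(lo)=4, len(hi)=4, max(lo)=19)

Answer: (1,0,49) (1,1,24) (2,1,36) (2,2,36) (3,2,36) (3,3,24) (4,3,24) (4,4,19)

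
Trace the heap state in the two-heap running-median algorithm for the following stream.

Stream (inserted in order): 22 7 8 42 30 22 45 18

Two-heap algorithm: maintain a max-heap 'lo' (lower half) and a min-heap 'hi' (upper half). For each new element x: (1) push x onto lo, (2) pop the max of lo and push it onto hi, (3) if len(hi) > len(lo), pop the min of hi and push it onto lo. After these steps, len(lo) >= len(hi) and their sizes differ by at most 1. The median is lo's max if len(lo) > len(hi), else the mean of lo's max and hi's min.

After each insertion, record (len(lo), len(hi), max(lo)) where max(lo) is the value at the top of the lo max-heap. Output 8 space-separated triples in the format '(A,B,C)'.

Answer: (1,0,22) (1,1,7) (2,1,8) (2,2,8) (3,2,22) (3,3,22) (4,3,22) (4,4,22)

Derivation:
Step 1: insert 22 -> lo=[22] hi=[] -> (len(lo)=1, len(hi)=0, max(lo)=22)
Step 2: insert 7 -> lo=[7] hi=[22] -> (len(lo)=1, len(hi)=1, max(lo)=7)
Step 3: insert 8 -> lo=[7, 8] hi=[22] -> (len(lo)=2, len(hi)=1, max(lo)=8)
Step 4: insert 42 -> lo=[7, 8] hi=[22, 42] -> (len(lo)=2, len(hi)=2, max(lo)=8)
Step 5: insert 30 -> lo=[7, 8, 22] hi=[30, 42] -> (len(lo)=3, len(hi)=2, max(lo)=22)
Step 6: insert 22 -> lo=[7, 8, 22] hi=[22, 30, 42] -> (len(lo)=3, len(hi)=3, max(lo)=22)
Step 7: insert 45 -> lo=[7, 8, 22, 22] hi=[30, 42, 45] -> (len(lo)=4, len(hi)=3, max(lo)=22)
Step 8: insert 18 -> lo=[7, 8, 18, 22] hi=[22, 30, 42, 45] -> (len(lo)=4, len(hi)=4, max(lo)=22)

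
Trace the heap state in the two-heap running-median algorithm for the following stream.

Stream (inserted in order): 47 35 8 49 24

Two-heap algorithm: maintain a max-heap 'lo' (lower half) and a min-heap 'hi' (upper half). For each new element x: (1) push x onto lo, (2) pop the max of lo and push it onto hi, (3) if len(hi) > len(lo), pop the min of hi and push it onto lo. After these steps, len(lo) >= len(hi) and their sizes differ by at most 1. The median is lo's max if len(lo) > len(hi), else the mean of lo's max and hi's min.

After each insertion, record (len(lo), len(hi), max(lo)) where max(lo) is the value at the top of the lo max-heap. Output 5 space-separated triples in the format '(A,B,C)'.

Step 1: insert 47 -> lo=[47] hi=[] -> (len(lo)=1, len(hi)=0, max(lo)=47)
Step 2: insert 35 -> lo=[35] hi=[47] -> (len(lo)=1, len(hi)=1, max(lo)=35)
Step 3: insert 8 -> lo=[8, 35] hi=[47] -> (len(lo)=2, len(hi)=1, max(lo)=35)
Step 4: insert 49 -> lo=[8, 35] hi=[47, 49] -> (len(lo)=2, len(hi)=2, max(lo)=35)
Step 5: insert 24 -> lo=[8, 24, 35] hi=[47, 49] -> (len(lo)=3, len(hi)=2, max(lo)=35)

Answer: (1,0,47) (1,1,35) (2,1,35) (2,2,35) (3,2,35)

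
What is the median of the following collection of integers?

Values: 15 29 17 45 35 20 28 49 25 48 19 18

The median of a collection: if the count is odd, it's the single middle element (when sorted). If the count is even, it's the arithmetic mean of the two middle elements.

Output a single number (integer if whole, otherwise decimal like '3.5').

Answer: 26.5

Derivation:
Step 1: insert 15 -> lo=[15] (size 1, max 15) hi=[] (size 0) -> median=15
Step 2: insert 29 -> lo=[15] (size 1, max 15) hi=[29] (size 1, min 29) -> median=22
Step 3: insert 17 -> lo=[15, 17] (size 2, max 17) hi=[29] (size 1, min 29) -> median=17
Step 4: insert 45 -> lo=[15, 17] (size 2, max 17) hi=[29, 45] (size 2, min 29) -> median=23
Step 5: insert 35 -> lo=[15, 17, 29] (size 3, max 29) hi=[35, 45] (size 2, min 35) -> median=29
Step 6: insert 20 -> lo=[15, 17, 20] (size 3, max 20) hi=[29, 35, 45] (size 3, min 29) -> median=24.5
Step 7: insert 28 -> lo=[15, 17, 20, 28] (size 4, max 28) hi=[29, 35, 45] (size 3, min 29) -> median=28
Step 8: insert 49 -> lo=[15, 17, 20, 28] (size 4, max 28) hi=[29, 35, 45, 49] (size 4, min 29) -> median=28.5
Step 9: insert 25 -> lo=[15, 17, 20, 25, 28] (size 5, max 28) hi=[29, 35, 45, 49] (size 4, min 29) -> median=28
Step 10: insert 48 -> lo=[15, 17, 20, 25, 28] (size 5, max 28) hi=[29, 35, 45, 48, 49] (size 5, min 29) -> median=28.5
Step 11: insert 19 -> lo=[15, 17, 19, 20, 25, 28] (size 6, max 28) hi=[29, 35, 45, 48, 49] (size 5, min 29) -> median=28
Step 12: insert 18 -> lo=[15, 17, 18, 19, 20, 25] (size 6, max 25) hi=[28, 29, 35, 45, 48, 49] (size 6, min 28) -> median=26.5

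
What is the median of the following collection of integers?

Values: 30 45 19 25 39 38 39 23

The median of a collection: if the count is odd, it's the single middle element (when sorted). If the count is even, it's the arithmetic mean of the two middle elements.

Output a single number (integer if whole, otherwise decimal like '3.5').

Answer: 34

Derivation:
Step 1: insert 30 -> lo=[30] (size 1, max 30) hi=[] (size 0) -> median=30
Step 2: insert 45 -> lo=[30] (size 1, max 30) hi=[45] (size 1, min 45) -> median=37.5
Step 3: insert 19 -> lo=[19, 30] (size 2, max 30) hi=[45] (size 1, min 45) -> median=30
Step 4: insert 25 -> lo=[19, 25] (size 2, max 25) hi=[30, 45] (size 2, min 30) -> median=27.5
Step 5: insert 39 -> lo=[19, 25, 30] (size 3, max 30) hi=[39, 45] (size 2, min 39) -> median=30
Step 6: insert 38 -> lo=[19, 25, 30] (size 3, max 30) hi=[38, 39, 45] (size 3, min 38) -> median=34
Step 7: insert 39 -> lo=[19, 25, 30, 38] (size 4, max 38) hi=[39, 39, 45] (size 3, min 39) -> median=38
Step 8: insert 23 -> lo=[19, 23, 25, 30] (size 4, max 30) hi=[38, 39, 39, 45] (size 4, min 38) -> median=34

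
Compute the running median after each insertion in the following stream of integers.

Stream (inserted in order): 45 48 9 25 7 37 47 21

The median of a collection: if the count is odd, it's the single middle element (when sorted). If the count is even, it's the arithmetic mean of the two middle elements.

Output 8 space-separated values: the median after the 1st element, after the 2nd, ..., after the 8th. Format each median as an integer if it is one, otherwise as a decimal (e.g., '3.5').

Answer: 45 46.5 45 35 25 31 37 31

Derivation:
Step 1: insert 45 -> lo=[45] (size 1, max 45) hi=[] (size 0) -> median=45
Step 2: insert 48 -> lo=[45] (size 1, max 45) hi=[48] (size 1, min 48) -> median=46.5
Step 3: insert 9 -> lo=[9, 45] (size 2, max 45) hi=[48] (size 1, min 48) -> median=45
Step 4: insert 25 -> lo=[9, 25] (size 2, max 25) hi=[45, 48] (size 2, min 45) -> median=35
Step 5: insert 7 -> lo=[7, 9, 25] (size 3, max 25) hi=[45, 48] (size 2, min 45) -> median=25
Step 6: insert 37 -> lo=[7, 9, 25] (size 3, max 25) hi=[37, 45, 48] (size 3, min 37) -> median=31
Step 7: insert 47 -> lo=[7, 9, 25, 37] (size 4, max 37) hi=[45, 47, 48] (size 3, min 45) -> median=37
Step 8: insert 21 -> lo=[7, 9, 21, 25] (size 4, max 25) hi=[37, 45, 47, 48] (size 4, min 37) -> median=31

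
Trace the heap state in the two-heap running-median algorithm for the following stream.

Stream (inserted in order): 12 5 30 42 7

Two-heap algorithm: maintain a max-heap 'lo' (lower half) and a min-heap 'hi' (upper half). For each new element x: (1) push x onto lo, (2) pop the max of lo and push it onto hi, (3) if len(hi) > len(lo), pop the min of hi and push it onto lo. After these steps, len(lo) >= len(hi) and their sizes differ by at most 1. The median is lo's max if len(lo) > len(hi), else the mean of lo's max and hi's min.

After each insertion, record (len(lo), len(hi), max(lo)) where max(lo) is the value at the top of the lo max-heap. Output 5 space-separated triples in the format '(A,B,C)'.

Answer: (1,0,12) (1,1,5) (2,1,12) (2,2,12) (3,2,12)

Derivation:
Step 1: insert 12 -> lo=[12] hi=[] -> (len(lo)=1, len(hi)=0, max(lo)=12)
Step 2: insert 5 -> lo=[5] hi=[12] -> (len(lo)=1, len(hi)=1, max(lo)=5)
Step 3: insert 30 -> lo=[5, 12] hi=[30] -> (len(lo)=2, len(hi)=1, max(lo)=12)
Step 4: insert 42 -> lo=[5, 12] hi=[30, 42] -> (len(lo)=2, len(hi)=2, max(lo)=12)
Step 5: insert 7 -> lo=[5, 7, 12] hi=[30, 42] -> (len(lo)=3, len(hi)=2, max(lo)=12)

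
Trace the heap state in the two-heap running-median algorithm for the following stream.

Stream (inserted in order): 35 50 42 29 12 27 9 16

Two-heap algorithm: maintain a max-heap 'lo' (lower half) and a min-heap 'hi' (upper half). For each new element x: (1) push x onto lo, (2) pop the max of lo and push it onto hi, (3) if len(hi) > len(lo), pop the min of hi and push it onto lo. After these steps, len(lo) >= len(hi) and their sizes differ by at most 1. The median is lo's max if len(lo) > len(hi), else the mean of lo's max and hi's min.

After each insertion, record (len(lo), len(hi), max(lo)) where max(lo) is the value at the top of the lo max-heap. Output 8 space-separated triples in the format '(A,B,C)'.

Answer: (1,0,35) (1,1,35) (2,1,42) (2,2,35) (3,2,35) (3,3,29) (4,3,29) (4,4,27)

Derivation:
Step 1: insert 35 -> lo=[35] hi=[] -> (len(lo)=1, len(hi)=0, max(lo)=35)
Step 2: insert 50 -> lo=[35] hi=[50] -> (len(lo)=1, len(hi)=1, max(lo)=35)
Step 3: insert 42 -> lo=[35, 42] hi=[50] -> (len(lo)=2, len(hi)=1, max(lo)=42)
Step 4: insert 29 -> lo=[29, 35] hi=[42, 50] -> (len(lo)=2, len(hi)=2, max(lo)=35)
Step 5: insert 12 -> lo=[12, 29, 35] hi=[42, 50] -> (len(lo)=3, len(hi)=2, max(lo)=35)
Step 6: insert 27 -> lo=[12, 27, 29] hi=[35, 42, 50] -> (len(lo)=3, len(hi)=3, max(lo)=29)
Step 7: insert 9 -> lo=[9, 12, 27, 29] hi=[35, 42, 50] -> (len(lo)=4, len(hi)=3, max(lo)=29)
Step 8: insert 16 -> lo=[9, 12, 16, 27] hi=[29, 35, 42, 50] -> (len(lo)=4, len(hi)=4, max(lo)=27)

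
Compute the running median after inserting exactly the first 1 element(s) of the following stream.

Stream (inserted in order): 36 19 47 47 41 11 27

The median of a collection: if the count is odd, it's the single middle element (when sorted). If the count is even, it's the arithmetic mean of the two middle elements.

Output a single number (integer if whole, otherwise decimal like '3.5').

Answer: 36

Derivation:
Step 1: insert 36 -> lo=[36] (size 1, max 36) hi=[] (size 0) -> median=36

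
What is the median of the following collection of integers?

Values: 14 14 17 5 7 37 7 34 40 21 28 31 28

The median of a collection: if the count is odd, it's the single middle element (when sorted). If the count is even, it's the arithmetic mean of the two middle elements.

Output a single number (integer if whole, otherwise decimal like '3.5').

Step 1: insert 14 -> lo=[14] (size 1, max 14) hi=[] (size 0) -> median=14
Step 2: insert 14 -> lo=[14] (size 1, max 14) hi=[14] (size 1, min 14) -> median=14
Step 3: insert 17 -> lo=[14, 14] (size 2, max 14) hi=[17] (size 1, min 17) -> median=14
Step 4: insert 5 -> lo=[5, 14] (size 2, max 14) hi=[14, 17] (size 2, min 14) -> median=14
Step 5: insert 7 -> lo=[5, 7, 14] (size 3, max 14) hi=[14, 17] (size 2, min 14) -> median=14
Step 6: insert 37 -> lo=[5, 7, 14] (size 3, max 14) hi=[14, 17, 37] (size 3, min 14) -> median=14
Step 7: insert 7 -> lo=[5, 7, 7, 14] (size 4, max 14) hi=[14, 17, 37] (size 3, min 14) -> median=14
Step 8: insert 34 -> lo=[5, 7, 7, 14] (size 4, max 14) hi=[14, 17, 34, 37] (size 4, min 14) -> median=14
Step 9: insert 40 -> lo=[5, 7, 7, 14, 14] (size 5, max 14) hi=[17, 34, 37, 40] (size 4, min 17) -> median=14
Step 10: insert 21 -> lo=[5, 7, 7, 14, 14] (size 5, max 14) hi=[17, 21, 34, 37, 40] (size 5, min 17) -> median=15.5
Step 11: insert 28 -> lo=[5, 7, 7, 14, 14, 17] (size 6, max 17) hi=[21, 28, 34, 37, 40] (size 5, min 21) -> median=17
Step 12: insert 31 -> lo=[5, 7, 7, 14, 14, 17] (size 6, max 17) hi=[21, 28, 31, 34, 37, 40] (size 6, min 21) -> median=19
Step 13: insert 28 -> lo=[5, 7, 7, 14, 14, 17, 21] (size 7, max 21) hi=[28, 28, 31, 34, 37, 40] (size 6, min 28) -> median=21

Answer: 21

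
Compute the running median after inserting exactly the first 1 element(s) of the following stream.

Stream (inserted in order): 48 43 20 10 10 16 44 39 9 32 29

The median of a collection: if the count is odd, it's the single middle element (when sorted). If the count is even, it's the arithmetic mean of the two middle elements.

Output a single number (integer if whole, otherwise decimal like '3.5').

Answer: 48

Derivation:
Step 1: insert 48 -> lo=[48] (size 1, max 48) hi=[] (size 0) -> median=48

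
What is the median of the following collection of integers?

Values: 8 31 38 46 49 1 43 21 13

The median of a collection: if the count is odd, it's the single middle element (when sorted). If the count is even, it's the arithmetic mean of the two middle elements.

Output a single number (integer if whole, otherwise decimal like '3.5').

Answer: 31

Derivation:
Step 1: insert 8 -> lo=[8] (size 1, max 8) hi=[] (size 0) -> median=8
Step 2: insert 31 -> lo=[8] (size 1, max 8) hi=[31] (size 1, min 31) -> median=19.5
Step 3: insert 38 -> lo=[8, 31] (size 2, max 31) hi=[38] (size 1, min 38) -> median=31
Step 4: insert 46 -> lo=[8, 31] (size 2, max 31) hi=[38, 46] (size 2, min 38) -> median=34.5
Step 5: insert 49 -> lo=[8, 31, 38] (size 3, max 38) hi=[46, 49] (size 2, min 46) -> median=38
Step 6: insert 1 -> lo=[1, 8, 31] (size 3, max 31) hi=[38, 46, 49] (size 3, min 38) -> median=34.5
Step 7: insert 43 -> lo=[1, 8, 31, 38] (size 4, max 38) hi=[43, 46, 49] (size 3, min 43) -> median=38
Step 8: insert 21 -> lo=[1, 8, 21, 31] (size 4, max 31) hi=[38, 43, 46, 49] (size 4, min 38) -> median=34.5
Step 9: insert 13 -> lo=[1, 8, 13, 21, 31] (size 5, max 31) hi=[38, 43, 46, 49] (size 4, min 38) -> median=31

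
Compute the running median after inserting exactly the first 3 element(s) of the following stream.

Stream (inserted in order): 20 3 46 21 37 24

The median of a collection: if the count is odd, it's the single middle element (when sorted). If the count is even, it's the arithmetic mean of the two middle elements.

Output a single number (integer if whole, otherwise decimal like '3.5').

Step 1: insert 20 -> lo=[20] (size 1, max 20) hi=[] (size 0) -> median=20
Step 2: insert 3 -> lo=[3] (size 1, max 3) hi=[20] (size 1, min 20) -> median=11.5
Step 3: insert 46 -> lo=[3, 20] (size 2, max 20) hi=[46] (size 1, min 46) -> median=20

Answer: 20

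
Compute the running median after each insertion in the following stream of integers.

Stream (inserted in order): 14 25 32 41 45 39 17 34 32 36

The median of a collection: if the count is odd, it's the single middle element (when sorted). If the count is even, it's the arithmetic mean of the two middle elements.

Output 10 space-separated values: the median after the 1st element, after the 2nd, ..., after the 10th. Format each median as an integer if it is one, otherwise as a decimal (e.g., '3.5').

Step 1: insert 14 -> lo=[14] (size 1, max 14) hi=[] (size 0) -> median=14
Step 2: insert 25 -> lo=[14] (size 1, max 14) hi=[25] (size 1, min 25) -> median=19.5
Step 3: insert 32 -> lo=[14, 25] (size 2, max 25) hi=[32] (size 1, min 32) -> median=25
Step 4: insert 41 -> lo=[14, 25] (size 2, max 25) hi=[32, 41] (size 2, min 32) -> median=28.5
Step 5: insert 45 -> lo=[14, 25, 32] (size 3, max 32) hi=[41, 45] (size 2, min 41) -> median=32
Step 6: insert 39 -> lo=[14, 25, 32] (size 3, max 32) hi=[39, 41, 45] (size 3, min 39) -> median=35.5
Step 7: insert 17 -> lo=[14, 17, 25, 32] (size 4, max 32) hi=[39, 41, 45] (size 3, min 39) -> median=32
Step 8: insert 34 -> lo=[14, 17, 25, 32] (size 4, max 32) hi=[34, 39, 41, 45] (size 4, min 34) -> median=33
Step 9: insert 32 -> lo=[14, 17, 25, 32, 32] (size 5, max 32) hi=[34, 39, 41, 45] (size 4, min 34) -> median=32
Step 10: insert 36 -> lo=[14, 17, 25, 32, 32] (size 5, max 32) hi=[34, 36, 39, 41, 45] (size 5, min 34) -> median=33

Answer: 14 19.5 25 28.5 32 35.5 32 33 32 33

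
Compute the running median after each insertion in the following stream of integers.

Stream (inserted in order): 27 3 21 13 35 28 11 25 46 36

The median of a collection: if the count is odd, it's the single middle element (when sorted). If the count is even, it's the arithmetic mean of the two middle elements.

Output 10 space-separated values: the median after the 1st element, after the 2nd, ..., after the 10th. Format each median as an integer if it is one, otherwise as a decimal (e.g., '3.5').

Step 1: insert 27 -> lo=[27] (size 1, max 27) hi=[] (size 0) -> median=27
Step 2: insert 3 -> lo=[3] (size 1, max 3) hi=[27] (size 1, min 27) -> median=15
Step 3: insert 21 -> lo=[3, 21] (size 2, max 21) hi=[27] (size 1, min 27) -> median=21
Step 4: insert 13 -> lo=[3, 13] (size 2, max 13) hi=[21, 27] (size 2, min 21) -> median=17
Step 5: insert 35 -> lo=[3, 13, 21] (size 3, max 21) hi=[27, 35] (size 2, min 27) -> median=21
Step 6: insert 28 -> lo=[3, 13, 21] (size 3, max 21) hi=[27, 28, 35] (size 3, min 27) -> median=24
Step 7: insert 11 -> lo=[3, 11, 13, 21] (size 4, max 21) hi=[27, 28, 35] (size 3, min 27) -> median=21
Step 8: insert 25 -> lo=[3, 11, 13, 21] (size 4, max 21) hi=[25, 27, 28, 35] (size 4, min 25) -> median=23
Step 9: insert 46 -> lo=[3, 11, 13, 21, 25] (size 5, max 25) hi=[27, 28, 35, 46] (size 4, min 27) -> median=25
Step 10: insert 36 -> lo=[3, 11, 13, 21, 25] (size 5, max 25) hi=[27, 28, 35, 36, 46] (size 5, min 27) -> median=26

Answer: 27 15 21 17 21 24 21 23 25 26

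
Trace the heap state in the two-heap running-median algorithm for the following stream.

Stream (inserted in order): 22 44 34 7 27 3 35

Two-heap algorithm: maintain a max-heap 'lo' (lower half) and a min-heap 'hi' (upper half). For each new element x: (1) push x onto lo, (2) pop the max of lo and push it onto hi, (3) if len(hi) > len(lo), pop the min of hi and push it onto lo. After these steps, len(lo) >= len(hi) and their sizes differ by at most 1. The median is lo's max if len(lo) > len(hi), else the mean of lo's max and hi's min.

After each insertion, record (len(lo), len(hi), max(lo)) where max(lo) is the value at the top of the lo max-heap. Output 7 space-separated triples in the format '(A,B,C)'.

Answer: (1,0,22) (1,1,22) (2,1,34) (2,2,22) (3,2,27) (3,3,22) (4,3,27)

Derivation:
Step 1: insert 22 -> lo=[22] hi=[] -> (len(lo)=1, len(hi)=0, max(lo)=22)
Step 2: insert 44 -> lo=[22] hi=[44] -> (len(lo)=1, len(hi)=1, max(lo)=22)
Step 3: insert 34 -> lo=[22, 34] hi=[44] -> (len(lo)=2, len(hi)=1, max(lo)=34)
Step 4: insert 7 -> lo=[7, 22] hi=[34, 44] -> (len(lo)=2, len(hi)=2, max(lo)=22)
Step 5: insert 27 -> lo=[7, 22, 27] hi=[34, 44] -> (len(lo)=3, len(hi)=2, max(lo)=27)
Step 6: insert 3 -> lo=[3, 7, 22] hi=[27, 34, 44] -> (len(lo)=3, len(hi)=3, max(lo)=22)
Step 7: insert 35 -> lo=[3, 7, 22, 27] hi=[34, 35, 44] -> (len(lo)=4, len(hi)=3, max(lo)=27)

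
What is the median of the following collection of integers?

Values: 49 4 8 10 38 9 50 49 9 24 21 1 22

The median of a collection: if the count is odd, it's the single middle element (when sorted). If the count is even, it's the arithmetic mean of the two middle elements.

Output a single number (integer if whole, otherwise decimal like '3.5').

Step 1: insert 49 -> lo=[49] (size 1, max 49) hi=[] (size 0) -> median=49
Step 2: insert 4 -> lo=[4] (size 1, max 4) hi=[49] (size 1, min 49) -> median=26.5
Step 3: insert 8 -> lo=[4, 8] (size 2, max 8) hi=[49] (size 1, min 49) -> median=8
Step 4: insert 10 -> lo=[4, 8] (size 2, max 8) hi=[10, 49] (size 2, min 10) -> median=9
Step 5: insert 38 -> lo=[4, 8, 10] (size 3, max 10) hi=[38, 49] (size 2, min 38) -> median=10
Step 6: insert 9 -> lo=[4, 8, 9] (size 3, max 9) hi=[10, 38, 49] (size 3, min 10) -> median=9.5
Step 7: insert 50 -> lo=[4, 8, 9, 10] (size 4, max 10) hi=[38, 49, 50] (size 3, min 38) -> median=10
Step 8: insert 49 -> lo=[4, 8, 9, 10] (size 4, max 10) hi=[38, 49, 49, 50] (size 4, min 38) -> median=24
Step 9: insert 9 -> lo=[4, 8, 9, 9, 10] (size 5, max 10) hi=[38, 49, 49, 50] (size 4, min 38) -> median=10
Step 10: insert 24 -> lo=[4, 8, 9, 9, 10] (size 5, max 10) hi=[24, 38, 49, 49, 50] (size 5, min 24) -> median=17
Step 11: insert 21 -> lo=[4, 8, 9, 9, 10, 21] (size 6, max 21) hi=[24, 38, 49, 49, 50] (size 5, min 24) -> median=21
Step 12: insert 1 -> lo=[1, 4, 8, 9, 9, 10] (size 6, max 10) hi=[21, 24, 38, 49, 49, 50] (size 6, min 21) -> median=15.5
Step 13: insert 22 -> lo=[1, 4, 8, 9, 9, 10, 21] (size 7, max 21) hi=[22, 24, 38, 49, 49, 50] (size 6, min 22) -> median=21

Answer: 21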